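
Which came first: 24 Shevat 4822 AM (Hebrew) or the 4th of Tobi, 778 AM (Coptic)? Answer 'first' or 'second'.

The two dates have Julian Day Numbers 2108990 and 2108952 respectively.
Since 2108952 < 2108990, the second date comes first.

second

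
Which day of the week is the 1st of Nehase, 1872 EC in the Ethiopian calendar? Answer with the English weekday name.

In the Gregorian calendar this is 6 August 1880 (JDN 2407934).
Since JDN mod 7 = 4 (0 = Monday), the day is Friday.

Friday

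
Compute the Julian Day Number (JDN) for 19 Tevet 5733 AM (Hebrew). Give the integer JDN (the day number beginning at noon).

2441676

In the Gregorian calendar the same day is 24 December 1972.
JDN 2299161 is 15 October 1582 CE (Gregorian); the target day is +142515 days from there, so JDN = 2441676.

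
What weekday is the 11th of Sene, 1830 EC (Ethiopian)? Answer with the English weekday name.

Equivalently 17 June 1838 Gregorian, JDN 2392543.
JDN 2392543 mod 7 = 6, and JDN 0 was a Monday, so this is a Sunday.

Sunday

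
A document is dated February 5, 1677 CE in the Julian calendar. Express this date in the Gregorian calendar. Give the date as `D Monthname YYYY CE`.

15 February 1677 CE

At this point the Julian calendar is 10 days behind the Gregorian.
5 February 1677 Julian + 10 days → 15 February 1677 Gregorian.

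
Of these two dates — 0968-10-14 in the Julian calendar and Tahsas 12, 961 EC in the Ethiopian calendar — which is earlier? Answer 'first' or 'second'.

The two dates have Julian Day Numbers 2074907 and 2074962 respectively.
Since 2074907 < 2074962, the first date comes first.

first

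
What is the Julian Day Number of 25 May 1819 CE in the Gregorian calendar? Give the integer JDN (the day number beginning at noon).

JDN 2400001 is 17 November 1858 CE (Gregorian), MJD 0; the target day is −14421 days from there, so JDN = 2385580.

2385580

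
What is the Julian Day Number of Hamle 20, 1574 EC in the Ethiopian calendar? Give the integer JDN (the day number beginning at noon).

Equivalently 24 July 1582 (Gregorian).
JDN 2299161 is 15 October 1582 CE (Gregorian); the target day is −83 days from there, so JDN = 2299078.

2299078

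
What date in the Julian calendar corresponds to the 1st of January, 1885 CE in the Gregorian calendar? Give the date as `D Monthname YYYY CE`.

20 December 1884 CE

At this point the Julian calendar is 12 days behind the Gregorian.
1 January 1885 Gregorian − 12 days → 20 December 1884 Julian.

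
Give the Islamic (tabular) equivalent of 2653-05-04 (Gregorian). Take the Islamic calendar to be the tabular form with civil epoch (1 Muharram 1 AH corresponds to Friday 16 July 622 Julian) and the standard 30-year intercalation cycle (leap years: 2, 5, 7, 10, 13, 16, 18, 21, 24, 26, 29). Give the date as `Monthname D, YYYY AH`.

Safar 14, 2094 AH

Julian Day Number of the source date = 2690172.
Converting JDN 2690172 to the tabular Islamic calendar gives 14 Safar 2094 AH.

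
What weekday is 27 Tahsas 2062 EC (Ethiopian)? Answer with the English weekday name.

Sunday

This is JDN 2477117 (5 January 2070 Gregorian).
JDN 2477117 mod 7 = 6, and JDN 0 was a Monday, so this is a Sunday.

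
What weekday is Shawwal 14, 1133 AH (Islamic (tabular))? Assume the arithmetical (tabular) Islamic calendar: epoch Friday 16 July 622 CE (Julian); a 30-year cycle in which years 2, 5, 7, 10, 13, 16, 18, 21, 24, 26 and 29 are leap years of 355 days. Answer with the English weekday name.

In the Gregorian calendar this is 8 August 1721 (JDN 2349862).
Since JDN mod 7 = 4 (0 = Monday), the day is Friday.

Friday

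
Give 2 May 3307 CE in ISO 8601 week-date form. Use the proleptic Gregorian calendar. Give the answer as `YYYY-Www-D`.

The weekday is Monday (ISO weekday 1).
That Monday belongs to ISO week 18 of ISO year 3307.

3307-W18-1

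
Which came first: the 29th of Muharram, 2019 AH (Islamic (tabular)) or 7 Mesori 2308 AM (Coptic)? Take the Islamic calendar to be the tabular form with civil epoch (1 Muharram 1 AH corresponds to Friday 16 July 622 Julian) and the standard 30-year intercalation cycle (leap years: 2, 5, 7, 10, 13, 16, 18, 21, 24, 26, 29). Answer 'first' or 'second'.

Converting both to JDN: 2663580 vs 2667998; the smaller is the first.

first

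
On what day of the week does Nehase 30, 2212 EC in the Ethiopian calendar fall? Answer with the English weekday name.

This is JDN 2532148 (7 September 2220 Gregorian).
Since JDN mod 7 = 3 (0 = Monday), the day is Thursday.

Thursday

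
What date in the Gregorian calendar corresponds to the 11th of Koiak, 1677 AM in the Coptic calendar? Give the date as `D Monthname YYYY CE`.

Julian Day Number of the source date = 2437289.
Converting JDN 2437289 to the Gregorian calendar gives 20 December 1960 CE.

20 December 1960 CE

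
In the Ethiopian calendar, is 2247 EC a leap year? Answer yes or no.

2247 mod 4 = 3; in the Ethiopian calendar a year is leap when year mod 4 = 3, so it is a leap year.

yes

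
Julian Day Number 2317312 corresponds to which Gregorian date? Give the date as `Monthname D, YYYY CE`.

JDN 2451545 is 1 Jan 2000; 2317312 is −134233 days from there.

June 25, 1632 CE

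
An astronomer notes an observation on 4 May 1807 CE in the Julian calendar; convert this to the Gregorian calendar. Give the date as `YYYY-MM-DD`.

The Julian–Gregorian offset here is 12 days (Julian trailing).
4 May 1807 Julian + 12 days → 16 May 1807 Gregorian.

1807-05-16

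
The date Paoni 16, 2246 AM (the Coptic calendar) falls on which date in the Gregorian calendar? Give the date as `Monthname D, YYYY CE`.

June 27, 2530 CE

Both dates share Julian Day Number 2645301; in the Gregorian calendar that is 27 June 2530 CE.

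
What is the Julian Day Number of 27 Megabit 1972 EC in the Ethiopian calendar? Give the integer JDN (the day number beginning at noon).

Equivalently 5 April 1980 (Gregorian).
JDN 2400001 is 17 November 1858 CE (Gregorian), MJD 0; the target day is +44334 days from there, so JDN = 2444335.

2444335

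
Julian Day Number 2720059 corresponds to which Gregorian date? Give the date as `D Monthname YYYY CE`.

JDN 2451545 is 1 Jan 2000; 2720059 is +268514 days from there.

3 March 2735 CE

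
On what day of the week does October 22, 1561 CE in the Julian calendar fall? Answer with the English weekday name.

Wednesday

In the proleptic Gregorian calendar this is 1 November 1561 (JDN 2291508).
JDN 2291508 mod 7 = 2, and JDN 0 was a Monday, so this is a Wednesday.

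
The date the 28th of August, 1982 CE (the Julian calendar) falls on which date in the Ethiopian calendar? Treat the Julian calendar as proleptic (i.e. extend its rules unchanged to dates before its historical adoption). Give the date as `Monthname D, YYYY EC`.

Pagume 5, 1974 EC

The source date corresponds to 10 September 1982 in the Gregorian calendar (JDN 2445223).
That day falls on 5 Pagume 1974 EC in the Ethiopian calendar.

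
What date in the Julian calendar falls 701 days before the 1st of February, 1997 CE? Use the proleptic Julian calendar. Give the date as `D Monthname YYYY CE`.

3 March 1995 CE

Counting 701 days back from JDN 2450494 reaches JDN 2449793, which is 3 March 1995 CE.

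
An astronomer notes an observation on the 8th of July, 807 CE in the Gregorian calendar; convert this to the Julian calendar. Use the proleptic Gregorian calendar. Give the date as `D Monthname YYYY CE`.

4 July 807 CE

The Julian–Gregorian offset here is 4 days (Julian trailing).
8 July 807 Gregorian − 4 days → 4 July 807 Julian.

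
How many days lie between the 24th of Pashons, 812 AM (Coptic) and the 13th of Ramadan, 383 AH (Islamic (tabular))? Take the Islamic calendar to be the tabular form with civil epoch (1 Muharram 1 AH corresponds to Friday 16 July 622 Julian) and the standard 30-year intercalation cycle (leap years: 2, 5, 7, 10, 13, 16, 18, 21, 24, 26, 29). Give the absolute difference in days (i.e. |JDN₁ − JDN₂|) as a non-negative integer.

37455

First date → JDN 2121511; second date → JDN 2084056.
The interval is |2121511 − 2084056| = 37455 days.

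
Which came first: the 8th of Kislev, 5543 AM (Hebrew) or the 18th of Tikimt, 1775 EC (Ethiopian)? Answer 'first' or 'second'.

First date → JDN 2372240; second date → JDN 2372221.
JDN 2372221 < JDN 2372240, so the second date is earlier.

second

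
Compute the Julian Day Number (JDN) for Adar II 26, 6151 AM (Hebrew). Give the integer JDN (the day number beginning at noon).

In the Gregorian calendar the same day is 2 April 2391.
JDN 2400001 is 17 November 1858 CE (Gregorian), MJD 0; the target day is +194445 days from there, so JDN = 2594446.

2594446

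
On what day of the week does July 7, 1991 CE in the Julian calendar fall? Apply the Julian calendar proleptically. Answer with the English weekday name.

This is JDN 2448458 (20 July 1991 Gregorian).
JDN 2448458 mod 7 = 5, and JDN 0 was a Monday, so this is a Saturday.

Saturday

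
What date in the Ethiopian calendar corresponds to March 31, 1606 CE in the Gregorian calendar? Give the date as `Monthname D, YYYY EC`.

Megabit 25, 1598 EC

Julian Day Number of the source date = 2307729.
Converting JDN 2307729 to the Ethiopian calendar gives 25 Megabit 1598 EC.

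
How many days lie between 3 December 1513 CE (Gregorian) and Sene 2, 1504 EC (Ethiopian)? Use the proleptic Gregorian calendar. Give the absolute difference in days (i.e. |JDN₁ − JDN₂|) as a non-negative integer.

545

First date → JDN 2274008; second date → JDN 2273463.
The interval is |2274008 − 2273463| = 545 days.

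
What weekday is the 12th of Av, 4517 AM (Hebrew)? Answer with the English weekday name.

This is JDN 1997766 (6 August 757 Gregorian).
1997766 ≡ 1 (mod 7); counting from Monday = 0 gives Tuesday.

Tuesday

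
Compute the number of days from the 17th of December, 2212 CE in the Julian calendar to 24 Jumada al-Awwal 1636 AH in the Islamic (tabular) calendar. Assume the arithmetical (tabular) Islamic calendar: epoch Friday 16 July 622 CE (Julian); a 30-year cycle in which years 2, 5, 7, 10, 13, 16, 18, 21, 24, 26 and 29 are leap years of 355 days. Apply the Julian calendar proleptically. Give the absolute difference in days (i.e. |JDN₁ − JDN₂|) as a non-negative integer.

1372

First date → JDN 2529342; second date → JDN 2527970.
The interval is |2529342 − 2527970| = 1372 days.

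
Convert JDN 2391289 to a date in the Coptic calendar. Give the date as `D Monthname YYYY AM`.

The Gregorian equivalent of JDN 2391289 is 10 January 1835.
In the Coptic calendar that day is 3 Tobi 1551 AM.

3 Tobi 1551 AM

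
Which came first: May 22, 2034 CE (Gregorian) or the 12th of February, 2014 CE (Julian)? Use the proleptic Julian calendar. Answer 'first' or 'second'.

second

The two dates have Julian Day Numbers 2464105 and 2456714 respectively.
Since 2456714 < 2464105, the second date comes first.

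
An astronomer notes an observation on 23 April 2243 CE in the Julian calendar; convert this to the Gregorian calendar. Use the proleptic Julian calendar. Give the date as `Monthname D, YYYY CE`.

May 8, 2243 CE

The Julian–Gregorian offset here is 15 days (Julian trailing).
23 April 2243 Julian + 15 days → 8 May 2243 Gregorian.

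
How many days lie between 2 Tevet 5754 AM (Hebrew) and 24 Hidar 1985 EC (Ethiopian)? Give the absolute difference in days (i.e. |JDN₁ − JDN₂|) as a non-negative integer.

378

JDN of the first date = 2449338.
JDN of the second date = 2448960.
|2448960 − 2449338| = 378.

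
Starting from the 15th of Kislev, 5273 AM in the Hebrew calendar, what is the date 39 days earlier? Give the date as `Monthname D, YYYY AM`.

Cheshvan 6, 5273 AM

JDN of the 15th of Kislev, 5273 AM = 2273644.
2273644 − 39 = 2273605.
JDN 2273605 in the Hebrew calendar is Cheshvan 6, 5273 AM.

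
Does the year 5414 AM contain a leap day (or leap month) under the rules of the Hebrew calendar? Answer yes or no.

Hebrew year 5414 is year 18 of its 19-year Metonic cycle; leap years are at positions 3, 6, 8, 11, 14, 17, 19, so it is a common year (12 months).

no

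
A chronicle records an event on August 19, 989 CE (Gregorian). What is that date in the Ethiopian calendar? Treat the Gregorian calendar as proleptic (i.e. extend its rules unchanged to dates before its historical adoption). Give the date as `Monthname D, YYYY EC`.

Julian Day Number of the source date = 2082516.
Converting JDN 2082516 to the Ethiopian calendar gives 21 Nehase 981 EC.

Nehase 21, 981 EC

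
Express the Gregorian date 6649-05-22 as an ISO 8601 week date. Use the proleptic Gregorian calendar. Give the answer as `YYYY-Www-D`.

6649-W21-2

The weekday is Tuesday (ISO weekday 2).
That Tuesday belongs to ISO week 21 of ISO year 6649.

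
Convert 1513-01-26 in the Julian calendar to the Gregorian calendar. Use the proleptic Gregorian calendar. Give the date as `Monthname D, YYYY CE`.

February 5, 1513 CE

For dates in this range the Gregorian date is 10 days ahead of the Julian.
26 January 1513 Julian + 10 days → 5 February 1513 Gregorian.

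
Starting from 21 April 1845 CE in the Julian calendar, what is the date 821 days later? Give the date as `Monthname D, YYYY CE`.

July 21, 1847 CE

JDN of 21 April 1845 CE = 2395055.
2395055 + 821 = 2395876.
JDN 2395876 in the Julian calendar is July 21, 1847 CE.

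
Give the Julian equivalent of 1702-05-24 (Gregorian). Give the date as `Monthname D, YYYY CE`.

The Julian–Gregorian offset here is 11 days (Julian trailing).
24 May 1702 Gregorian − 11 days → 13 May 1702 Julian.

May 13, 1702 CE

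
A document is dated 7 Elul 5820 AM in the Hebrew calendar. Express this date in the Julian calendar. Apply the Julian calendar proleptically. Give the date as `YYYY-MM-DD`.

The source date corresponds to 2 September 2060 in the Gregorian calendar (JDN 2473705).
That day falls on 20 August 2060 CE in the Julian calendar.

2060-08-20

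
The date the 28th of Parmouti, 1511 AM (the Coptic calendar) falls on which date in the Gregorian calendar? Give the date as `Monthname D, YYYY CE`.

Both dates share Julian Day Number 2376794; in the Gregorian calendar that is 4 May 1795 CE.

May 4, 1795 CE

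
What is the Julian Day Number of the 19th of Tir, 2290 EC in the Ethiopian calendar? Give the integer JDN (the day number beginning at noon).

Equivalently 29 January 2298 (Gregorian).
JDN 2400001 is 17 November 1858 CE (Gregorian), MJD 0; the target day is +160415 days from there, so JDN = 2560416.

2560416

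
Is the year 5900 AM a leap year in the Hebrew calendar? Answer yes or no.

Hebrew year 5900 is year 10 of its 19-year Metonic cycle; leap years are at positions 3, 6, 8, 11, 14, 17, 19, so it is a common year (12 months).

no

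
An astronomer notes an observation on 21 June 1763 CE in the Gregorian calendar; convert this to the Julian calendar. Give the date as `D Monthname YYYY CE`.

10 June 1763 CE

At this point the Julian calendar is 11 days behind the Gregorian.
21 June 1763 Gregorian − 11 days → 10 June 1763 Julian.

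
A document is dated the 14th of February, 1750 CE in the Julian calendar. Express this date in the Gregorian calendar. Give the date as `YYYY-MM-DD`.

The Julian–Gregorian offset here is 11 days (Julian trailing).
14 February 1750 Julian + 11 days → 25 February 1750 Gregorian.

1750-02-25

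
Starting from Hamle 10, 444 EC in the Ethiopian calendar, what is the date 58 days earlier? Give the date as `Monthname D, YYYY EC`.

Ginbot 12, 444 EC

JDN of Hamle 10, 444 EC = 1886336.
1886336 − 58 = 1886278.
JDN 1886278 in the Ethiopian calendar is Ginbot 12, 444 EC.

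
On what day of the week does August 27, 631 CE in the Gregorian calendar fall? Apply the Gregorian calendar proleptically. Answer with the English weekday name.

Saturday

1951766 ≡ 5 (mod 7); counting from Monday = 0 gives Saturday.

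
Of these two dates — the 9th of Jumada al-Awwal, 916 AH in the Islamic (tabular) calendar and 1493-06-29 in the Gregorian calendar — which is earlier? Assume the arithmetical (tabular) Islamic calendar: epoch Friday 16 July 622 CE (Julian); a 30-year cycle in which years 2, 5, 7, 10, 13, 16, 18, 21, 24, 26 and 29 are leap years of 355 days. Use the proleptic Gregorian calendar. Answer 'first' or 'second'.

second

The two dates have Julian Day Numbers 2272811 and 2266547 respectively.
Since 2266547 < 2272811, the second date comes first.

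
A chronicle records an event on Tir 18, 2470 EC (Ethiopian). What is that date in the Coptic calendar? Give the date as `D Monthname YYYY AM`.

Both dates share Julian Day Number 2626160; in the Coptic calendar that is 18 Tobi 2194 AM.

18 Tobi 2194 AM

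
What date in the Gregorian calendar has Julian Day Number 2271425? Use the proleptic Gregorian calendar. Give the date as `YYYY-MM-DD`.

1506-11-07

JDN 2451545 is 1 Jan 2000; 2271425 is −180120 days from there.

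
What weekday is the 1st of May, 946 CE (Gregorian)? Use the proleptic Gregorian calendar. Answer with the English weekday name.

Since JDN mod 7 = 6 (0 = Monday), the day is Sunday.

Sunday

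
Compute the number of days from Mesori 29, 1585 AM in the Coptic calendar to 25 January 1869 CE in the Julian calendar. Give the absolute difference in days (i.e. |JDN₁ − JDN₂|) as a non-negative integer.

209

JDN of the first date = 2403944.
JDN of the second date = 2403735.
|2403735 − 2403944| = 209.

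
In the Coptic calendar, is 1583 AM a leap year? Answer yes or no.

1583 mod 4 = 3; in the Coptic calendar a year is leap when year mod 4 = 3, so it is a leap year.

yes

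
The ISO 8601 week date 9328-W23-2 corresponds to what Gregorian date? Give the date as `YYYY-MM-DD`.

9328-06-01

ISO week 1 of 9328 is the week containing the first Thursday of 9328.
Week 23, day 2 (Tuesday) lands on 9328-06-01.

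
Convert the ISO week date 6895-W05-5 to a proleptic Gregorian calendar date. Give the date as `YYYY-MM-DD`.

6895-02-04

ISO week 1 of 6895 is the week containing the first Thursday of 6895.
Week 5, day 5 (Friday) lands on 6895-02-04.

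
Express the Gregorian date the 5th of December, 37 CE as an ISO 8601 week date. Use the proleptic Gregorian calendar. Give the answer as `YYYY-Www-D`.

0037-W49-6

The weekday is Saturday (ISO weekday 6).
That Saturday belongs to ISO week 49 of ISO year 37.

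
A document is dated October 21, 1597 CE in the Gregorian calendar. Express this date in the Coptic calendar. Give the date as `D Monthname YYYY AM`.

14 Paopi 1314 AM

Both dates share Julian Day Number 2304646; in the Coptic calendar that is 14 Paopi 1314 AM.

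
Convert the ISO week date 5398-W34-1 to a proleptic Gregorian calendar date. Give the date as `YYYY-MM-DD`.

5398-08-20

ISO week 1 of 5398 is the week containing the first Thursday of 5398.
Week 34, day 1 (Monday) lands on 5398-08-20.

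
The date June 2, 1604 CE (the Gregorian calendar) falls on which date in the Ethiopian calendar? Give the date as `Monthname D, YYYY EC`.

Ginbot 28, 1596 EC

Both dates share Julian Day Number 2307062; in the Ethiopian calendar that is 28 Ginbot 1596 EC.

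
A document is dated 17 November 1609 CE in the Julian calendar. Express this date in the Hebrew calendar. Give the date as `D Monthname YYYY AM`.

1 Kislev 5370 AM

The source date corresponds to 27 November 1609 in the Gregorian calendar (JDN 2309066).
That day falls on 1 Kislev 5370 AM in the Hebrew calendar.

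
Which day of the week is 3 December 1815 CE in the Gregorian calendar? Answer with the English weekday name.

Sunday

2384311 ≡ 6 (mod 7); counting from Monday = 0 gives Sunday.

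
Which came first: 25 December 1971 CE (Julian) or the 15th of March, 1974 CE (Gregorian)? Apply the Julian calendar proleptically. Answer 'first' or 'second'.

The two dates have Julian Day Numbers 2441324 and 2442122 respectively.
Since 2441324 < 2442122, the first date comes first.

first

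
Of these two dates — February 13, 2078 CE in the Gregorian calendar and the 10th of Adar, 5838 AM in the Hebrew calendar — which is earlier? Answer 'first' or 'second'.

Converting both to JDN: 2480078 vs 2480088; the smaller is the first.

first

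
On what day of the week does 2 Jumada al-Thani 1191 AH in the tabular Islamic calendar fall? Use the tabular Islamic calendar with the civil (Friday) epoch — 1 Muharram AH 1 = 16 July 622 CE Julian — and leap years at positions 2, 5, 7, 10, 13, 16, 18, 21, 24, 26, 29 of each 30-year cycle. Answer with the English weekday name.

In the Gregorian calendar this is 8 July 1777 (JDN 2370285).
2370285 ≡ 1 (mod 7); counting from Monday = 0 gives Tuesday.

Tuesday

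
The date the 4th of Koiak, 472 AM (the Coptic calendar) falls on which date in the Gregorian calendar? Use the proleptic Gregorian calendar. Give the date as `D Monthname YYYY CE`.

Julian Day Number of the source date = 1997156.
Converting JDN 1997156 to the Gregorian calendar gives 5 December 755 CE.

5 December 755 CE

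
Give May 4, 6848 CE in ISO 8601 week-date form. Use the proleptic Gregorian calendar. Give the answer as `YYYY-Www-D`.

The weekday is Monday (ISO weekday 1).
That Monday belongs to ISO week 19 of ISO year 6848.

6848-W19-1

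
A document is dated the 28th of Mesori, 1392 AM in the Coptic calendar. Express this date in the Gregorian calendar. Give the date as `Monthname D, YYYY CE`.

August 31, 1676 CE

Both dates share Julian Day Number 2333450; in the Gregorian calendar that is 31 August 1676 CE.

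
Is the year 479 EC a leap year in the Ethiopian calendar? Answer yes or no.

479 mod 4 = 3; in the Ethiopian calendar a year is leap when year mod 4 = 3, so it is a leap year.

yes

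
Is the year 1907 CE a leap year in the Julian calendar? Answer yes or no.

no

1907 mod 4 = 3, so it is a common year in the Julian calendar.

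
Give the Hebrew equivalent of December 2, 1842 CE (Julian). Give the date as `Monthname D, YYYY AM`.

Both dates share Julian Day Number 2394184; in the Hebrew calendar that is 11 Tevet 5603 AM.

Tevet 11, 5603 AM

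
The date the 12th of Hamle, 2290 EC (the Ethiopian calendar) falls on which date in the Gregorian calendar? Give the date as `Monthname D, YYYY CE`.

July 21, 2298 CE

Both dates share Julian Day Number 2560589; in the Gregorian calendar that is 21 July 2298 CE.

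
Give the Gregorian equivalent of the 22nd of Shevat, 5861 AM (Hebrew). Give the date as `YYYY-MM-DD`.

2101-02-21

Both dates share Julian Day Number 2488486; in the Gregorian calendar that is 21 February 2101 CE.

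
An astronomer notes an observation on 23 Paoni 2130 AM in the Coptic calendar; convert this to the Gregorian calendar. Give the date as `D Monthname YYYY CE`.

3 July 2414 CE

Both dates share Julian Day Number 2602939; in the Gregorian calendar that is 3 July 2414 CE.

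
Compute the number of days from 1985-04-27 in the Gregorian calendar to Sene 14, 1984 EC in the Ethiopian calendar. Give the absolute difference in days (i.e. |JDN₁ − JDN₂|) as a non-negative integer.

2612

First date → JDN 2446183; second date → JDN 2448795.
The interval is |2446183 − 2448795| = 2612 days.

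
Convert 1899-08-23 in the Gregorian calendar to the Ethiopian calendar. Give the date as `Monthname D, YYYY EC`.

Both dates share Julian Day Number 2414890; in the Ethiopian calendar that is 18 Nehase 1891 EC.

Nehase 18, 1891 EC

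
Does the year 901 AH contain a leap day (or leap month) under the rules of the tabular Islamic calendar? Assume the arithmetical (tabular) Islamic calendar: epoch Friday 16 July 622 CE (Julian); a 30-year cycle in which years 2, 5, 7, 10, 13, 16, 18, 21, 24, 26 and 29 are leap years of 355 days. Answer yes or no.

Year 901 AH is year 1 of its 30-year cycle; leap positions are 2, 5, 7, 10, 13, 16, 18, 21, 24, 26, 29, so it is a common year (354 days).

no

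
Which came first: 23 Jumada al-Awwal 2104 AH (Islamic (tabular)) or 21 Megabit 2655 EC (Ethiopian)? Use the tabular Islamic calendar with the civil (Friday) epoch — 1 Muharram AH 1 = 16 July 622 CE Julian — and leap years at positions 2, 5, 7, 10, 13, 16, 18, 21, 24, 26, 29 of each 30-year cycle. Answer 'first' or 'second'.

First date → JDN 2693813; second date → JDN 2693794.
JDN 2693794 < JDN 2693813, so the second date is earlier.

second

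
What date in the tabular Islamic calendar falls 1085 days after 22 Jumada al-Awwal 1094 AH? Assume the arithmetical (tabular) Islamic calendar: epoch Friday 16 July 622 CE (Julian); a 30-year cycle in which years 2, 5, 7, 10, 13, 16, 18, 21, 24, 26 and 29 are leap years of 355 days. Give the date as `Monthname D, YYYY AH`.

JDN of 22 Jumada al-Awwal 1094 AH = 2335902.
2335902 + 1085 = 2336987.
JDN 2336987 in the tabular Islamic calendar is Jumada al-Thani 14, 1097 AH.

Jumada al-Thani 14, 1097 AH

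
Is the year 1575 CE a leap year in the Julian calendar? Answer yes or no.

no

1575 mod 4 = 3, so it is a common year in the Julian calendar.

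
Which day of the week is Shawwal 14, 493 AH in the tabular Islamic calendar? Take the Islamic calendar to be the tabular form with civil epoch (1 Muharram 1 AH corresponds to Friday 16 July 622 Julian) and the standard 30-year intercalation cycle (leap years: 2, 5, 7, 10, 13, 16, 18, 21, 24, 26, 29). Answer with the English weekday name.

In the proleptic Gregorian calendar this is 29 August 1100 (JDN 2123067).
Since JDN mod 7 = 2 (0 = Monday), the day is Wednesday.

Wednesday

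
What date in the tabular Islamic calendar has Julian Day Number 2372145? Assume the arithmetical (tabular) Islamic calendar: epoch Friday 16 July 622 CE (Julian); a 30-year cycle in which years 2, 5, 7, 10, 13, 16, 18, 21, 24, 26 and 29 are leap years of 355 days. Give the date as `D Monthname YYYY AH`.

The Gregorian equivalent of JDN 2372145 is 11 August 1782.
In the tabular Islamic calendar that day is 2 Ramadan 1196 AH.

2 Ramadan 1196 AH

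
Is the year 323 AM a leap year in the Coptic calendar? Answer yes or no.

yes

323 mod 4 = 3; in the Coptic calendar a year is leap when year mod 4 = 3, so it is a leap year.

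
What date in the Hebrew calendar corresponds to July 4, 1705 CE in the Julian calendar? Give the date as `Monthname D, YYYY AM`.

Both dates share Julian Day Number 2343994; in the Hebrew calendar that is 23 Tammuz 5465 AM.

Tammuz 23, 5465 AM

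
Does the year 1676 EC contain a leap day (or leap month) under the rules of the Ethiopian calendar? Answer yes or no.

no

1676 mod 4 = 0; in the Ethiopian calendar a year is leap when year mod 4 = 3, so it is a common year.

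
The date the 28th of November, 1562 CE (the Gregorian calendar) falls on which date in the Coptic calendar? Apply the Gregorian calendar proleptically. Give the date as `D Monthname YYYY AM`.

22 Hathor 1279 AM

Both dates share Julian Day Number 2291900; in the Coptic calendar that is 22 Hathor 1279 AM.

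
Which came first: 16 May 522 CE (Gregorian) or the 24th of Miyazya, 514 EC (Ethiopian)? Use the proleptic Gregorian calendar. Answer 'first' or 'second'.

second

The two dates have Julian Day Numbers 1911852 and 1911827 respectively.
Since 1911827 < 1911852, the second date comes first.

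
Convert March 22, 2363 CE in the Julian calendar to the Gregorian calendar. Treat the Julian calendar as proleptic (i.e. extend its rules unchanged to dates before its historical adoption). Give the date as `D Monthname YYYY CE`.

At this point the Julian calendar is 16 days behind the Gregorian.
22 March 2363 Julian + 16 days → 7 April 2363 Gregorian.

7 April 2363 CE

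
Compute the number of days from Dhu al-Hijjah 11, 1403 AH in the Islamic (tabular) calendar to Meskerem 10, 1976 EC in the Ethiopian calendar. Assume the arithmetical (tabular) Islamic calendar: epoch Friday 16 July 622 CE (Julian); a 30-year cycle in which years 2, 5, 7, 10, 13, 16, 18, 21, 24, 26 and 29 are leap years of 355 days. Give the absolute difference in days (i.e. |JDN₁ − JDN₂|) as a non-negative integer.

First date → JDN 2445597; second date → JDN 2445599.
The interval is |2445597 − 2445599| = 2 days.

2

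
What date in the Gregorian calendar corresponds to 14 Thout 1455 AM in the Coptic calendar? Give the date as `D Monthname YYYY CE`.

22 September 1738 CE

Both dates share Julian Day Number 2356116; in the Gregorian calendar that is 22 September 1738 CE.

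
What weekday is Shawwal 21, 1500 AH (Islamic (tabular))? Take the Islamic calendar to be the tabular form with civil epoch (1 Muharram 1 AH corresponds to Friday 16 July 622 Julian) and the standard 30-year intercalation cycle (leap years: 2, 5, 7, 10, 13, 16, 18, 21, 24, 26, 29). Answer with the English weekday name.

Friday

Equivalently 10 September 2077 Gregorian, JDN 2479922.
JDN 2479922 mod 7 = 4, and JDN 0 was a Monday, so this is a Friday.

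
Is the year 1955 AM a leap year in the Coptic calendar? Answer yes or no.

yes

1955 mod 4 = 3; in the Coptic calendar a year is leap when year mod 4 = 3, so it is a leap year.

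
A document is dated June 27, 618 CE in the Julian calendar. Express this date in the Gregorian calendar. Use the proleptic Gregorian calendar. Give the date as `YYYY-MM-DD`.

The Julian–Gregorian offset here is 3 days (Julian trailing).
27 June 618 Julian + 3 days → 30 June 618 Gregorian.

0618-06-30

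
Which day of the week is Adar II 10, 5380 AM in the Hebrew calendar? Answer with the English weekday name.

Equivalently 15 March 1620 Gregorian, JDN 2312827.
2312827 ≡ 6 (mod 7); counting from Monday = 0 gives Sunday.

Sunday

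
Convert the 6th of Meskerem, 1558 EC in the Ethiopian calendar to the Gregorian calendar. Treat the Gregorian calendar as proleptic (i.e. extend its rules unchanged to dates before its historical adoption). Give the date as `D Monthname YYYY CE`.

13 September 1565 CE

Both dates share Julian Day Number 2292920; in the Gregorian calendar that is 13 September 1565 CE.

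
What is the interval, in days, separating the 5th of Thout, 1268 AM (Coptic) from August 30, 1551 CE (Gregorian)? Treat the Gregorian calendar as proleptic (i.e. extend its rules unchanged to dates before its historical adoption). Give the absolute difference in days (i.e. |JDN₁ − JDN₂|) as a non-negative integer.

14

JDN of the first date = 2287806.
JDN of the second date = 2287792.
|2287792 − 2287806| = 14.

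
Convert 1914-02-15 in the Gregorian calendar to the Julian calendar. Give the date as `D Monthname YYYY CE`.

2 February 1914 CE

The Julian–Gregorian offset here is 13 days (Julian trailing).
15 February 1914 Gregorian − 13 days → 2 February 1914 Julian.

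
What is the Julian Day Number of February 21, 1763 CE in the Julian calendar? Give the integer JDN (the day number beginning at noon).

In the Gregorian calendar the same day is 4 March 1763.
JDN 2400001 is 17 November 1858 CE (Gregorian), MJD 0; the target day is −34956 days from there, so JDN = 2365045.

2365045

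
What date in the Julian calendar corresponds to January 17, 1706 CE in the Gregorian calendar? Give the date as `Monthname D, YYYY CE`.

The Julian–Gregorian offset here is 11 days (Julian trailing).
17 January 1706 Gregorian − 11 days → 6 January 1706 Julian.

January 6, 1706 CE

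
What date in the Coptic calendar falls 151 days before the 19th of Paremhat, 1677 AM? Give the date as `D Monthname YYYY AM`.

18 Paopi 1677 AM

The starting date is JDN 2437387; 2437387 − 151 = 2437236.
JDN 2437236 corresponds to 18 Paopi 1677 AM.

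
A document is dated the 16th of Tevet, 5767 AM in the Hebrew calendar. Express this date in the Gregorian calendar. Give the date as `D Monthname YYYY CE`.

6 January 2007 CE

Julian Day Number of the source date = 2454107.
Converting JDN 2454107 to the Gregorian calendar gives 6 January 2007 CE.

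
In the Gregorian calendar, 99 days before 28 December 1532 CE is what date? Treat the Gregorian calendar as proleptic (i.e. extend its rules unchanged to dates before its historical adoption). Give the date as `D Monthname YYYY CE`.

20 September 1532 CE

Counting 99 days back from JDN 2280973 reaches JDN 2280874, which is 20 September 1532 CE.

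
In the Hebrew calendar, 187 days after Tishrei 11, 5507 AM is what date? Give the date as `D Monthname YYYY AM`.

The starting date is JDN 2359041; 2359041 + 187 = 2359228.
JDN 2359228 corresponds to 20 Nisan 5507 AM.

20 Nisan 5507 AM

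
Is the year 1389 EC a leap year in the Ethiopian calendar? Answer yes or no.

no

1389 mod 4 = 1; in the Ethiopian calendar a year is leap when year mod 4 = 3, so it is a common year.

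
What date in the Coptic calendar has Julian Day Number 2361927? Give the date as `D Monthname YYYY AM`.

16 Mesori 1470 AM

JDN 2361927 is 20 August 1754 in the Gregorian calendar.
In the Coptic calendar that day is 16 Mesori 1470 AM.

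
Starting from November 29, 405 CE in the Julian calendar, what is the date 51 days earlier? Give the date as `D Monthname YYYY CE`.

Counting 51 days back from JDN 1869317 reaches JDN 1869266, which is 9 October 405 CE.

9 October 405 CE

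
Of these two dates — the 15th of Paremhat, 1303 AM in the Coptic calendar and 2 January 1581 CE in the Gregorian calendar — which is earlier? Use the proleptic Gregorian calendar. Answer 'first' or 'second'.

second

Converting both to JDN: 2300779 vs 2298510; the smaller is the second.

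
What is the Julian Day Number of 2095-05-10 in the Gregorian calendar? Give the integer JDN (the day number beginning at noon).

2486373

JDN 2400001 is 17 November 1858 CE (Gregorian), MJD 0; the target day is +86372 days from there, so JDN = 2486373.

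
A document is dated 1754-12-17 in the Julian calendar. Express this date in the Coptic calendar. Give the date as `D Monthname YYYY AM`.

21 Koiak 1471 AM

The source date corresponds to 28 December 1754 in the Gregorian calendar (JDN 2362057).
That day falls on 21 Koiak 1471 AM in the Coptic calendar.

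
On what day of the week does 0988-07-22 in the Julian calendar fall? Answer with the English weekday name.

Sunday

This is JDN 2082128 (27 July 988 Gregorian).
JDN 2082128 mod 7 = 6, and JDN 0 was a Monday, so this is a Sunday.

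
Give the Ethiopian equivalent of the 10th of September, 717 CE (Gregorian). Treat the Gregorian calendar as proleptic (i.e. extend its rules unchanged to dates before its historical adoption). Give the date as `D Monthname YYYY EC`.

Julian Day Number of the source date = 1983191.
Converting JDN 1983191 to the Ethiopian calendar gives 9 Meskerem 710 EC.

9 Meskerem 710 EC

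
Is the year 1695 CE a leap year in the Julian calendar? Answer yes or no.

no

1695 mod 4 = 3, so it is a common year in the Julian calendar.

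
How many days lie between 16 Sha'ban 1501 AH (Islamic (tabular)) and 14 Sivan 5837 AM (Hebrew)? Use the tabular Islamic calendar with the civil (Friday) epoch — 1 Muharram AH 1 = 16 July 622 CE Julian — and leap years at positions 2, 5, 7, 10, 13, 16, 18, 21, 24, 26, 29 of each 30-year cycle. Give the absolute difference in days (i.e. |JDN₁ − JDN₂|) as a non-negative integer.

JDN of the first date = 2480212.
JDN of the second date = 2479825.
|2479825 − 2480212| = 387.

387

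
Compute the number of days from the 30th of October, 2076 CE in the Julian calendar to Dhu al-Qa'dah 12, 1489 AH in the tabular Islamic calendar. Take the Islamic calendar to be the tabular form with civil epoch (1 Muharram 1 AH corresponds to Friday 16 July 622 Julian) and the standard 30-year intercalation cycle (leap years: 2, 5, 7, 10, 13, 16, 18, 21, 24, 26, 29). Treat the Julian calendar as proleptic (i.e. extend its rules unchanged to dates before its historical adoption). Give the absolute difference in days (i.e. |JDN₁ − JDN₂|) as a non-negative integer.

3576

First date → JDN 2479620; second date → JDN 2476044.
The interval is |2479620 − 2476044| = 3576 days.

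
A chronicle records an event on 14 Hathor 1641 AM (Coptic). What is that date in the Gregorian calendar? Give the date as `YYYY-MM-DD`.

Both dates share Julian Day Number 2424113; in the Gregorian calendar that is 23 November 1924 CE.

1924-11-23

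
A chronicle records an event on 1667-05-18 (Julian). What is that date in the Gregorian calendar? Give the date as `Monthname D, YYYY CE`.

For dates in this range the Gregorian date is 10 days ahead of the Julian.
18 May 1667 Julian + 10 days → 28 May 1667 Gregorian.

May 28, 1667 CE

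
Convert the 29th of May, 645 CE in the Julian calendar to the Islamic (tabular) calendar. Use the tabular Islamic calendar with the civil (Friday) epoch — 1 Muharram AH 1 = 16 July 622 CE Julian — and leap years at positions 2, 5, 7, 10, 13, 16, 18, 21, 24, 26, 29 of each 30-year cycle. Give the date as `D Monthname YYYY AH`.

Julian Day Number of the source date = 1956793.
Converting JDN 1956793 to the tabular Islamic calendar gives 27 Rajab 24 AH.

27 Rajab 24 AH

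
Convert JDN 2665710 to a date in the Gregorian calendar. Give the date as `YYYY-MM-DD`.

2586-05-13

JDN 2451545 is 1 Jan 2000; 2665710 is +214165 days from there.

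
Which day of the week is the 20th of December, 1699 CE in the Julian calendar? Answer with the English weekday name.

This is JDN 2341971 (30 December 1699 Gregorian).
Since JDN mod 7 = 2 (0 = Monday), the day is Wednesday.

Wednesday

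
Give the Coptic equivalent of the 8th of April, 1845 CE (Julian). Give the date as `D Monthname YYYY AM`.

The source date corresponds to 20 April 1845 in the Gregorian calendar (JDN 2395042).
That day falls on 13 Parmouti 1561 AM in the Coptic calendar.

13 Parmouti 1561 AM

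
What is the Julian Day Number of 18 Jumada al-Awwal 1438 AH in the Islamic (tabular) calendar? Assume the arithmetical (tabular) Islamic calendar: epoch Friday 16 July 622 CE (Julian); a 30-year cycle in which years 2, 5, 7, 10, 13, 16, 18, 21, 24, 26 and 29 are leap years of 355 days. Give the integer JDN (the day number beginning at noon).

2457800

In the Gregorian calendar the same day is 15 February 2017.
JDN 2451545 is 1 January 2000 CE (Gregorian); the target day is +6255 days from there, so JDN = 2457800.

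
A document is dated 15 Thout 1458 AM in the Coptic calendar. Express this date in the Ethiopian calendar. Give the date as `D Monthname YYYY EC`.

Julian Day Number of the source date = 2357213.
Converting JDN 2357213 to the Ethiopian calendar gives 15 Meskerem 1734 EC.

15 Meskerem 1734 EC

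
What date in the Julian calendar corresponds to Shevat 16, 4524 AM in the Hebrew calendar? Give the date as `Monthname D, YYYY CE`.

January 24, 764 CE

Julian Day Number of the source date = 2000132.
Converting JDN 2000132 to the Julian calendar gives 24 January 764 CE.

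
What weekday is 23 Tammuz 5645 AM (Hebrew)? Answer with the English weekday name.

Monday

In the Gregorian calendar this is 6 July 1885 (JDN 2409729).
2409729 ≡ 0 (mod 7); counting from Monday = 0 gives Monday.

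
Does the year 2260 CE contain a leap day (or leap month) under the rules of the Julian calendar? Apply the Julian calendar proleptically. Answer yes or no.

2260 mod 4 = 0, so it is a leap year in the Julian calendar.

yes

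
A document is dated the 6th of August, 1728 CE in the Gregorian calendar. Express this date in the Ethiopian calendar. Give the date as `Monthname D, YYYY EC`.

Nehase 2, 1720 EC

Julian Day Number of the source date = 2352417.
Converting JDN 2352417 to the Ethiopian calendar gives 2 Nehase 1720 EC.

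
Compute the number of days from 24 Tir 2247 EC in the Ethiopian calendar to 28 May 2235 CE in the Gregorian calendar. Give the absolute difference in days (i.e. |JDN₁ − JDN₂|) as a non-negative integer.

First date → JDN 2544715; second date → JDN 2537524.
The interval is |2544715 − 2537524| = 7191 days.

7191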